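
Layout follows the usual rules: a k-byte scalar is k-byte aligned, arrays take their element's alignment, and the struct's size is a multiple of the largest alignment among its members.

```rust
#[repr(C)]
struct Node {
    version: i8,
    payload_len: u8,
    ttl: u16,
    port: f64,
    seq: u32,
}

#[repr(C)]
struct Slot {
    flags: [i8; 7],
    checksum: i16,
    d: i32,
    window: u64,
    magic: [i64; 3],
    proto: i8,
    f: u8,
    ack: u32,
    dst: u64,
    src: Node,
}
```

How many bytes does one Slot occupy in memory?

88 bytes

Node: @0: version [1B, align 1] → 1; @1: payload_len [1B, align 1] → 2; @2: ttl [2B, align 2] → 4; +4 pad (align 8); @8: port [8B, align 8] → 16; @16: seq [4B, align 4] → 20; +4 tail pad (align 8); size 24, align 8
@0: flags [7B, align 1] → 7
+1 pad (align 2)
@8: checksum [2B, align 2] → 10
+2 pad (align 4)
@12: d [4B, align 4] → 16
@16: window [8B, align 8] → 24
@24: magic [24B, align 8] → 48
@48: proto [1B, align 1] → 49
@49: f [1B, align 1] → 50
+2 pad (align 4)
@52: ack [4B, align 4] → 56
@56: dst [8B, align 8] → 64
@64: src [24B, align 8] → 88
size 88, align 8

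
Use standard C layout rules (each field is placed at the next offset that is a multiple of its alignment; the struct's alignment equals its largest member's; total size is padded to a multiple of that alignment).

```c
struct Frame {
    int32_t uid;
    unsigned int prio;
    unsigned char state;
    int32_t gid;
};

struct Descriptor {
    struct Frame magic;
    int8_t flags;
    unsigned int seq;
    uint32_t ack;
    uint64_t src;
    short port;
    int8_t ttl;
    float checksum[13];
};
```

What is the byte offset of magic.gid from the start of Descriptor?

Frame: uid at 0 (size 4, align 4) → ends 4; prio at 4 (size 4, align 4) → ends 8; state at 8 (size 1, align 1) → ends 9; pad 3 to align 4 for gid; gid at 12 (size 4, align 4) → ends 16; total 16 bytes, alignment 4
magic at 0 (size 16, align 4) → ends 16
within Frame: gid at 12
0 + 12 = 12

12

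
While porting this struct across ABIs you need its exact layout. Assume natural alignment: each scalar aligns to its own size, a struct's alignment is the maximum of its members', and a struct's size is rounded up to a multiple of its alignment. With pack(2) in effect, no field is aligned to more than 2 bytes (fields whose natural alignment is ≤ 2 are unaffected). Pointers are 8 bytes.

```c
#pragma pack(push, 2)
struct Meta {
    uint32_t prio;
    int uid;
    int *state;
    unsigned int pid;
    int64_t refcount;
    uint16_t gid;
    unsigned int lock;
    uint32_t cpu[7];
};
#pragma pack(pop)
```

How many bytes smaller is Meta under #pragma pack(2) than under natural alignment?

10

natural layout:
  @0: prio [4B, align 4] → 4
  @4: uid [4B, align 4] → 8
  @8: state [8B, align 8] → 16
  @16: pid [4B, align 4] → 20
  +4 pad (align 8)
  @24: refcount [8B, align 8] → 32
  @32: gid [2B, align 2] → 34
  +2 pad (align 4)
  @36: lock [4B, align 4] → 40
  @40: cpu [28B, align 4] → 68
  +4 tail pad (align 8)
  size 72, align 8
packed(2) layout:
  @0: prio [4B, align 2] → 4
  @4: uid [4B, align 2] → 8
  @8: state [8B, align 2] → 16
  @16: pid [4B, align 2] → 20
  @20: refcount [8B, align 2] → 28
  @28: gid [2B, align 2] → 30
  @30: lock [4B, align 2] → 34
  @34: cpu [28B, align 2] → 62
  size 62, align 2
72 − 62 = 10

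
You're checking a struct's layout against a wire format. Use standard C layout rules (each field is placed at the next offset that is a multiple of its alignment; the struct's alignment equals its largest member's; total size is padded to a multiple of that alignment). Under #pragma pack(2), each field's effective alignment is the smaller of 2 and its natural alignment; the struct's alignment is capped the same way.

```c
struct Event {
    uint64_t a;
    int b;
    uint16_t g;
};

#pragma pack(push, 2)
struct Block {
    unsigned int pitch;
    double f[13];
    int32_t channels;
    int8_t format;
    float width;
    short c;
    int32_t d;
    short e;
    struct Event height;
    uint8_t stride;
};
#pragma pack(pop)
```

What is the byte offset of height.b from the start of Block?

Event: a at 0 (size 8, align 8) → ends 8; b at 8 (size 4, align 4) → ends 12; g at 12 (size 2, align 2) → ends 14; tail pad 2 to reach multiple of 8; total 16 bytes, alignment 8
pitch at 0 (size 4, align 2) → ends 4
f at 4 (size 104, align 2) → ends 108
channels at 108 (size 4, align 2) → ends 112
format at 112 (size 1, align 1) → ends 113
pad 1 to align 2 for width
width at 114 (size 4, align 2) → ends 118
c at 118 (size 2, align 2) → ends 120
d at 120 (size 4, align 2) → ends 124
e at 124 (size 2, align 2) → ends 126
height at 126 (size 16, align 2) → ends 142
within Event: b at 8
126 + 8 = 134

134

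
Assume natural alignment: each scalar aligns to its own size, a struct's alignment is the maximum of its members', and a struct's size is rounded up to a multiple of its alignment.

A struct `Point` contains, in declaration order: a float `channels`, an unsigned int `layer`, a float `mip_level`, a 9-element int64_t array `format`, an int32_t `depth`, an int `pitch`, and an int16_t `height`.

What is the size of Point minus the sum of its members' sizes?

10

@0: channels [4B, align 4] → 4
@4: layer [4B, align 4] → 8
@8: mip_level [4B, align 4] → 12
+4 pad (align 8)
@16: format [72B, align 8] → 88
@88: depth [4B, align 4] → 92
@92: pitch [4B, align 4] → 96
@96: height [2B, align 2] → 98
+6 tail pad (align 8)
size 104, align 8
data bytes 94, size 104 → padding 10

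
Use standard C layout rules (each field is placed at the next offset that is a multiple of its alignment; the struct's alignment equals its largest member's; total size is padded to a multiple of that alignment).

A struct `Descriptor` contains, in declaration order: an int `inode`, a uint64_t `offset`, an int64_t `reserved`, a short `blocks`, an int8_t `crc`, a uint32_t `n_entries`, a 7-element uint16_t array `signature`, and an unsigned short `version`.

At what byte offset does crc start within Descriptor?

@0: inode [4B, align 4] → 4
+4 pad (align 8)
@8: offset [8B, align 8] → 16
@16: reserved [8B, align 8] → 24
@24: blocks [2B, align 2] → 26
@26: crc [1B, align 1] → 27

26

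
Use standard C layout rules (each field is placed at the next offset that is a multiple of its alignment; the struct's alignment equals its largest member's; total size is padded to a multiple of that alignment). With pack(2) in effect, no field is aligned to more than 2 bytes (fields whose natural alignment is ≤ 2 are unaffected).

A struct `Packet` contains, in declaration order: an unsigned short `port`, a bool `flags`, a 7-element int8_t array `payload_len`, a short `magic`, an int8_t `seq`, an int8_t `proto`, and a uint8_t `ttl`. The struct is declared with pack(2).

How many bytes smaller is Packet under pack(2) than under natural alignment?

natural layout:
  @0: port [2B, align 2] → 2
  @2: flags [1B, align 1] → 3
  @3: payload_len [7B, align 1] → 10
  @10: magic [2B, align 2] → 12
  @12: seq [1B, align 1] → 13
  @13: proto [1B, align 1] → 14
  @14: ttl [1B, align 1] → 15
  +1 tail pad (align 2)
  size 16, align 2
packed(2) layout:
  @0: port [2B, align 2] → 2
  @2: flags [1B, align 1] → 3
  @3: payload_len [7B, align 1] → 10
  @10: magic [2B, align 2] → 12
  @12: seq [1B, align 1] → 13
  @13: proto [1B, align 1] → 14
  @14: ttl [1B, align 1] → 15
  +1 tail pad (align 2)
  size 16, align 2
16 − 16 = 0

0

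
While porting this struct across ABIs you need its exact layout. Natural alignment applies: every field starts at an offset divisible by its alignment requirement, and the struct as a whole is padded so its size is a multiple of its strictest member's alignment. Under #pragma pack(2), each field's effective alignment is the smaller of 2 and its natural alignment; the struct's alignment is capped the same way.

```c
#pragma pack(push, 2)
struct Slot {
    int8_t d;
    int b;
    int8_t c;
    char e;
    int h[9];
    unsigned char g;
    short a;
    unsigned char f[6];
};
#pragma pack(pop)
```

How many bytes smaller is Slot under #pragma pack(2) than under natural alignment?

natural layout:
  0..1  d  (1B, 1-aligned)
  1..4  -- padding (3B)
  4..8  b  (4B, 4-aligned)
  8..9  c  (1B, 1-aligned)
  9..10  e  (1B, 1-aligned)
  10..12  -- padding (2B)
  12..48  h  (36B, 4-aligned)
  48..49  g  (1B, 1-aligned)
  49..50  -- padding (1B)
  50..52  a  (2B, 2-aligned)
  52..58  f  (6B, 1-aligned)
  58..60  -- tail padding (2B)
  sizeof = 60, alignof = 4
packed(2) layout:
  0..1  d  (1B, 1-aligned)
  1..2  -- padding (1B)
  2..6  b  (4B, 2-aligned)
  6..7  c  (1B, 1-aligned)
  7..8  e  (1B, 1-aligned)
  8..44  h  (36B, 2-aligned)
  44..45  g  (1B, 1-aligned)
  45..46  -- padding (1B)
  46..48  a  (2B, 2-aligned)
  48..54  f  (6B, 1-aligned)
  sizeof = 54, alignof = 2
60 − 54 = 6

6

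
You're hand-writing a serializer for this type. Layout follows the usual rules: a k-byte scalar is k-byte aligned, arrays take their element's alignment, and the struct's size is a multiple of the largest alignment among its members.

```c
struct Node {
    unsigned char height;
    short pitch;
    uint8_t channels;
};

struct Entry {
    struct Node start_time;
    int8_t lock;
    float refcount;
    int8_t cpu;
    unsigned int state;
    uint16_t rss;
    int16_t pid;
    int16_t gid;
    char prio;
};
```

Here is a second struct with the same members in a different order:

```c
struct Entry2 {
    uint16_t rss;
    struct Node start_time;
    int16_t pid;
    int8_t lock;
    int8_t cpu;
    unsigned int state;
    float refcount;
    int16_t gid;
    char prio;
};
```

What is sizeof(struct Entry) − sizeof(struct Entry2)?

4

Node: 0..1  height  (1B, 1-aligned); 1..2  -- padding (1B); 2..4  pitch  (2B, 2-aligned); 4..5  channels  (1B, 1-aligned); 5..6  -- tail padding (1B); sizeof = 6, alignof = 2
0..6  start_time  (6B, 2-aligned)
6..7  lock  (1B, 1-aligned)
7..8  -- padding (1B)
8..12  refcount  (4B, 4-aligned)
12..13  cpu  (1B, 1-aligned)
13..16  -- padding (3B)
16..20  state  (4B, 4-aligned)
20..22  rss  (2B, 2-aligned)
22..24  pid  (2B, 2-aligned)
24..26  gid  (2B, 2-aligned)
26..27  prio  (1B, 1-aligned)
27..28  -- tail padding (1B)
sizeof = 28, alignof = 4
— Entry2 —
0..2  rss  (2B, 2-aligned)
2..8  start_time  (6B, 2-aligned)
8..10  pid  (2B, 2-aligned)
10..11  lock  (1B, 1-aligned)
11..12  cpu  (1B, 1-aligned)
12..16  state  (4B, 4-aligned)
16..20  refcount  (4B, 4-aligned)
20..22  gid  (2B, 2-aligned)
22..23  prio  (1B, 1-aligned)
23..24  -- tail padding (1B)
sizeof = 24, alignof = 4
28 − 24 = 4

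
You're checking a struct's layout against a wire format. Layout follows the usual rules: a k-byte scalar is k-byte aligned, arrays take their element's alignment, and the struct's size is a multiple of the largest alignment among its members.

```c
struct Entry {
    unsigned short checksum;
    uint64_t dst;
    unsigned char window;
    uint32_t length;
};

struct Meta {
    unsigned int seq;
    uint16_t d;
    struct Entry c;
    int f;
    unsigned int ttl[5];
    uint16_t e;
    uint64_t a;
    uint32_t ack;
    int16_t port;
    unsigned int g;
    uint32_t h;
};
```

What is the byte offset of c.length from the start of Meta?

28

Entry: 0..2  checksum  (2B, 2-aligned); 2..8  -- padding (6B); 8..16  dst  (8B, 8-aligned); 16..17  window  (1B, 1-aligned); 17..20  -- padding (3B); 20..24  length  (4B, 4-aligned); sizeof = 24, alignof = 8
0..4  seq  (4B, 4-aligned)
4..6  d  (2B, 2-aligned)
6..8  -- padding (2B)
8..32  c  (24B, 8-aligned)
within Entry: length at 20
8 + 20 = 28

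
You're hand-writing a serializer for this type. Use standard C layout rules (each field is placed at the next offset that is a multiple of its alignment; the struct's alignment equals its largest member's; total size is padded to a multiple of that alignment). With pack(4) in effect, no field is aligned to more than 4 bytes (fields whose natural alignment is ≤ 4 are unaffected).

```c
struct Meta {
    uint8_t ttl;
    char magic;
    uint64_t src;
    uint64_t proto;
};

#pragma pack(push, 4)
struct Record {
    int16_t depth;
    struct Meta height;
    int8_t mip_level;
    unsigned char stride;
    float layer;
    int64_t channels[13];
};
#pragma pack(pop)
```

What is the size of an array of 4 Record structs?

560

Meta: 0..1  ttl  (1B, 1-aligned); 1..2  magic  (1B, 1-aligned); 2..8  -- padding (6B); 8..16  src  (8B, 8-aligned); 16..24  proto  (8B, 8-aligned); sizeof = 24, alignof = 8
0..2  depth  (2B, 2-aligned)
2..4  -- padding (2B)
4..28  height  (24B, 4-aligned)
28..29  mip_level  (1B, 1-aligned)
29..30  stride  (1B, 1-aligned)
30..32  -- padding (2B)
32..36  layer  (4B, 4-aligned)
36..140  channels  (104B, 4-aligned)
sizeof = 140, alignof = 4
array of 4: 4 × 140 = 560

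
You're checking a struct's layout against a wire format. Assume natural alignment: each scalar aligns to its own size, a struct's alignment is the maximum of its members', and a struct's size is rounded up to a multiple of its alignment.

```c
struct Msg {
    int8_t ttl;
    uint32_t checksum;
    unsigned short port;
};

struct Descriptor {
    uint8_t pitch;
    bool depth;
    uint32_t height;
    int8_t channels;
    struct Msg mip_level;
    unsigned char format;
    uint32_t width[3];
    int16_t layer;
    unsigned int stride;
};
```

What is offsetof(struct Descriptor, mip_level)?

12

Msg: @0: ttl [1B, align 1] → 1; +3 pad (align 4); @4: checksum [4B, align 4] → 8; @8: port [2B, align 2] → 10; +2 tail pad (align 4); size 12, align 4
@0: pitch [1B, align 1] → 1
@1: depth [1B, align 1] → 2
+2 pad (align 4)
@4: height [4B, align 4] → 8
@8: channels [1B, align 1] → 9
+3 pad (align 4)
@12: mip_level [12B, align 4] → 24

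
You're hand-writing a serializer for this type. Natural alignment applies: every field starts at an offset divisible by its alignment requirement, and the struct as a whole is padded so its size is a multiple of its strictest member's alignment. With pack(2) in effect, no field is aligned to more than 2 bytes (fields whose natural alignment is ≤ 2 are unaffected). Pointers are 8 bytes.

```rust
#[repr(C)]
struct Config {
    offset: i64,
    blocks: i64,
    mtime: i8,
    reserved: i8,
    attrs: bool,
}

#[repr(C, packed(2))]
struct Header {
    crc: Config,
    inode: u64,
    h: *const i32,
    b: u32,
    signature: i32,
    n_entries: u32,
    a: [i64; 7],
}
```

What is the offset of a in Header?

52

Config: 0..8  offset  (8B, 8-aligned); 8..16  blocks  (8B, 8-aligned); 16..17  mtime  (1B, 1-aligned); 17..18  reserved  (1B, 1-aligned); 18..19  attrs  (1B, 1-aligned); 19..24  -- tail padding (5B); sizeof = 24, alignof = 8
0..24  crc  (24B, 2-aligned)
24..32  inode  (8B, 2-aligned)
32..40  h  (8B, 2-aligned)
40..44  b  (4B, 2-aligned)
44..48  signature  (4B, 2-aligned)
48..52  n_entries  (4B, 2-aligned)
52..108  a  (56B, 2-aligned)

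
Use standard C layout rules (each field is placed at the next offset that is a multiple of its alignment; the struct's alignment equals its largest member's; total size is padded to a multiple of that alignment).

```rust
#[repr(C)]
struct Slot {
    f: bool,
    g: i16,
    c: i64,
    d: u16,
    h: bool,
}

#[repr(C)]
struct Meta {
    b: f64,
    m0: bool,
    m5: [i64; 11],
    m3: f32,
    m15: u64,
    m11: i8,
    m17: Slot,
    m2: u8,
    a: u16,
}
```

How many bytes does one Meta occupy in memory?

Slot: 0..1  f  (1B, 1-aligned); 1..2  -- padding (1B); 2..4  g  (2B, 2-aligned); 4..8  -- padding (4B); 8..16  c  (8B, 8-aligned); 16..18  d  (2B, 2-aligned); 18..19  h  (1B, 1-aligned); 19..24  -- tail padding (5B); sizeof = 24, alignof = 8
0..8  b  (8B, 8-aligned)
8..9  m0  (1B, 1-aligned)
9..16  -- padding (7B)
16..104  m5  (88B, 8-aligned)
104..108  m3  (4B, 4-aligned)
108..112  -- padding (4B)
112..120  m15  (8B, 8-aligned)
120..121  m11  (1B, 1-aligned)
121..128  -- padding (7B)
128..152  m17  (24B, 8-aligned)
152..153  m2  (1B, 1-aligned)
153..154  -- padding (1B)
154..156  a  (2B, 2-aligned)
156..160  -- tail padding (4B)
sizeof = 160, alignof = 8

160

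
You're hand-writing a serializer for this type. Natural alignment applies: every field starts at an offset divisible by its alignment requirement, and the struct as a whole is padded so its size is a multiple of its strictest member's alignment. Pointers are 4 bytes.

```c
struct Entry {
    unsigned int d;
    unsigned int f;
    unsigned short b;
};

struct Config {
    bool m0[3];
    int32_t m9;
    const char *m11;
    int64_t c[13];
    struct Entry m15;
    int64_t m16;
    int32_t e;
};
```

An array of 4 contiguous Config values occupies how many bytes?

Entry: @0: d [4B, align 4] → 4; @4: f [4B, align 4] → 8; @8: b [2B, align 2] → 10; +2 tail pad (align 4); size 12, align 4
@0: m0 [3B, align 1] → 3
+1 pad (align 4)
@4: m9 [4B, align 4] → 8
@8: m11 [4B, align 4] → 12
+4 pad (align 8)
@16: c [104B, align 8] → 120
@120: m15 [12B, align 4] → 132
+4 pad (align 8)
@136: m16 [8B, align 8] → 144
@144: e [4B, align 4] → 148
+4 tail pad (align 8)
size 152, align 8
array of 4: 4 × 152 = 608

608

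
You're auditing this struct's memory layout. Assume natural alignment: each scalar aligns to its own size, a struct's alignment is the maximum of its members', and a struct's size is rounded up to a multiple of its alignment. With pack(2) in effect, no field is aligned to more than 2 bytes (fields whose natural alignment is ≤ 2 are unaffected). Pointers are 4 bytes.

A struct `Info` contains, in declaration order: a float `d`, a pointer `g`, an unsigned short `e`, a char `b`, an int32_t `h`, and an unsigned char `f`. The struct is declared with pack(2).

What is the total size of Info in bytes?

18 bytes

@0: d [4B, align 2] → 4
@4: g [4B, align 2] → 8
@8: e [2B, align 2] → 10
@10: b [1B, align 1] → 11
+1 pad (align 2)
@12: h [4B, align 2] → 16
@16: f [1B, align 1] → 17
+1 tail pad (align 2)
size 18, align 2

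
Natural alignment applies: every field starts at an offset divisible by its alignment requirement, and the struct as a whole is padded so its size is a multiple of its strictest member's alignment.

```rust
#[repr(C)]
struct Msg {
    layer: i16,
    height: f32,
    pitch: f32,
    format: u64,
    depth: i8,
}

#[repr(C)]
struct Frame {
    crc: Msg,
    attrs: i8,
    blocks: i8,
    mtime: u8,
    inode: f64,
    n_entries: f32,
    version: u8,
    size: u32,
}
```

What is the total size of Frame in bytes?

64 bytes

Msg: 0..2  layer  (2B, 2-aligned); 2..4  -- padding (2B); 4..8  height  (4B, 4-aligned); 8..12  pitch  (4B, 4-aligned); 12..16  -- padding (4B); 16..24  format  (8B, 8-aligned); 24..25  depth  (1B, 1-aligned); 25..32  -- tail padding (7B); sizeof = 32, alignof = 8
0..32  crc  (32B, 8-aligned)
32..33  attrs  (1B, 1-aligned)
33..34  blocks  (1B, 1-aligned)
34..35  mtime  (1B, 1-aligned)
35..40  -- padding (5B)
40..48  inode  (8B, 8-aligned)
48..52  n_entries  (4B, 4-aligned)
52..53  version  (1B, 1-aligned)
53..56  -- padding (3B)
56..60  size  (4B, 4-aligned)
60..64  -- tail padding (4B)
sizeof = 64, alignof = 8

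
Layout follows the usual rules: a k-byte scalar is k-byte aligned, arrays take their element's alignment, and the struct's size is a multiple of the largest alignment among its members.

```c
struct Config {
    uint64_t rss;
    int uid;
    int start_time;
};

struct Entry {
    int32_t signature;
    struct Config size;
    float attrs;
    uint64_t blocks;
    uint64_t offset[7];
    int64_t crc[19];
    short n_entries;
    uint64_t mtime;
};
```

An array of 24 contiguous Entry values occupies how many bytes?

6336

Config: rss at 0 (size 8, align 8) → ends 8; uid at 8 (size 4, align 4) → ends 12; start_time at 12 (size 4, align 4) → ends 16; total 16 bytes, alignment 8
signature at 0 (size 4, align 4) → ends 4
pad 4 to align 8 for size
size at 8 (size 16, align 8) → ends 24
attrs at 24 (size 4, align 4) → ends 28
pad 4 to align 8 for blocks
blocks at 32 (size 8, align 8) → ends 40
offset at 40 (size 56, align 8) → ends 96
crc at 96 (size 152, align 8) → ends 248
n_entries at 248 (size 2, align 2) → ends 250
pad 6 to align 8 for mtime
mtime at 256 (size 8, align 8) → ends 264
total 264 bytes, alignment 8
array of 24: 24 × 264 = 6336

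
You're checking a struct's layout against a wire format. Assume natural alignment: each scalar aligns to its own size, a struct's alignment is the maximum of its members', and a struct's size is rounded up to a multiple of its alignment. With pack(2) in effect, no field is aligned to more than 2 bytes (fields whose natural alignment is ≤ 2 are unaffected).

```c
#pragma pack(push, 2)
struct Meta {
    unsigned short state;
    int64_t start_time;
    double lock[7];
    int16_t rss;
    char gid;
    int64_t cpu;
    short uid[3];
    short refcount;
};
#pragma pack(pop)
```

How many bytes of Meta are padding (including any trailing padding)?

@0: state [2B, align 2] → 2
@2: start_time [8B, align 2] → 10
@10: lock [56B, align 2] → 66
@66: rss [2B, align 2] → 68
@68: gid [1B, align 1] → 69
+1 pad (align 2)
@70: cpu [8B, align 2] → 78
@78: uid [6B, align 2] → 84
@84: refcount [2B, align 2] → 86
size 86, align 2
data bytes 85, size 86 → padding 1

1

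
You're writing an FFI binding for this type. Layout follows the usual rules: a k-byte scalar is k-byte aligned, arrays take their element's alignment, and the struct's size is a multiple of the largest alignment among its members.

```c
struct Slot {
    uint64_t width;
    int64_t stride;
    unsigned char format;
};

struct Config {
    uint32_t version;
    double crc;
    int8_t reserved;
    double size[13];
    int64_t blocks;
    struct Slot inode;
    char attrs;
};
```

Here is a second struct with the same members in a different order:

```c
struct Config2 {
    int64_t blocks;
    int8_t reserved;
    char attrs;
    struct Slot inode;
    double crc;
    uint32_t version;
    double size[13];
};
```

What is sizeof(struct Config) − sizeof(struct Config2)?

Slot: 0..8  width  (8B, 8-aligned); 8..16  stride  (8B, 8-aligned); 16..17  format  (1B, 1-aligned); 17..24  -- tail padding (7B); sizeof = 24, alignof = 8
0..4  version  (4B, 4-aligned)
4..8  -- padding (4B)
8..16  crc  (8B, 8-aligned)
16..17  reserved  (1B, 1-aligned)
17..24  -- padding (7B)
24..128  size  (104B, 8-aligned)
128..136  blocks  (8B, 8-aligned)
136..160  inode  (24B, 8-aligned)
160..161  attrs  (1B, 1-aligned)
161..168  -- tail padding (7B)
sizeof = 168, alignof = 8
— Config2 —
0..8  blocks  (8B, 8-aligned)
8..9  reserved  (1B, 1-aligned)
9..10  attrs  (1B, 1-aligned)
10..16  -- padding (6B)
16..40  inode  (24B, 8-aligned)
40..48  crc  (8B, 8-aligned)
48..52  version  (4B, 4-aligned)
52..56  -- padding (4B)
56..160  size  (104B, 8-aligned)
sizeof = 160, alignof = 8
168 − 160 = 8

8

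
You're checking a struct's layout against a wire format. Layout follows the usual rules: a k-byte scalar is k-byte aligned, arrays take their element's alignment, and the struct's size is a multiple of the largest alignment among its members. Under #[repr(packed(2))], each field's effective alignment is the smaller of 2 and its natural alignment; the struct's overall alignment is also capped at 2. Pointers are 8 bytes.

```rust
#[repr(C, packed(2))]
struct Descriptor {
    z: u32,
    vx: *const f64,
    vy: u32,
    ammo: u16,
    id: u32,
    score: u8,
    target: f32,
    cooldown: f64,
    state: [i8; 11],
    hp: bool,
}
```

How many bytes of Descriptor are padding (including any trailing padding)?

0..4  z  (4B, 2-aligned)
4..12  vx  (8B, 2-aligned)
12..16  vy  (4B, 2-aligned)
16..18  ammo  (2B, 2-aligned)
18..22  id  (4B, 2-aligned)
22..23  score  (1B, 1-aligned)
23..24  -- padding (1B)
24..28  target  (4B, 2-aligned)
28..36  cooldown  (8B, 2-aligned)
36..47  state  (11B, 1-aligned)
47..48  hp  (1B, 1-aligned)
sizeof = 48, alignof = 2
data bytes 47, size 48 → padding 1

1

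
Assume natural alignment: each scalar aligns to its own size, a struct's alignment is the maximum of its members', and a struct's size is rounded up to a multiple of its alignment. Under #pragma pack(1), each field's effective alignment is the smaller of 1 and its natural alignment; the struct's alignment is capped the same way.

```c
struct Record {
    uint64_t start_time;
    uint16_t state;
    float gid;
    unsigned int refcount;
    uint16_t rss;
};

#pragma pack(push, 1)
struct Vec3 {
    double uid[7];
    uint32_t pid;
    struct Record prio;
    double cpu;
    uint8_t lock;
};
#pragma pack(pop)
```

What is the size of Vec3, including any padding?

Record: @0: start_time [8B, align 8] → 8; @8: state [2B, align 2] → 10; +2 pad (align 4); @12: gid [4B, align 4] → 16; @16: refcount [4B, align 4] → 20; @20: rss [2B, align 2] → 22; +2 tail pad (align 8); size 24, align 8
@0: uid [56B, align 1] → 56
@56: pid [4B, align 1] → 60
@60: prio [24B, align 1] → 84
@84: cpu [8B, align 1] → 92
@92: lock [1B, align 1] → 93
size 93, align 1

93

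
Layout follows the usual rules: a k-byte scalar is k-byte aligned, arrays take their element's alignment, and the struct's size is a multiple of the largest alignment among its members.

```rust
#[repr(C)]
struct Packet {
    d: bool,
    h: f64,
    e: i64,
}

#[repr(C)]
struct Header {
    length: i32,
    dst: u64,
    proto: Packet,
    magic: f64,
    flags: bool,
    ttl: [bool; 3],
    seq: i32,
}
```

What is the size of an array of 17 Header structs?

952

Packet: @0: d [1B, align 1] → 1; +7 pad (align 8); @8: h [8B, align 8] → 16; @16: e [8B, align 8] → 24; size 24, align 8
@0: length [4B, align 4] → 4
+4 pad (align 8)
@8: dst [8B, align 8] → 16
@16: proto [24B, align 8] → 40
@40: magic [8B, align 8] → 48
@48: flags [1B, align 1] → 49
@49: ttl [3B, align 1] → 52
@52: seq [4B, align 4] → 56
size 56, align 8
array of 17: 17 × 56 = 952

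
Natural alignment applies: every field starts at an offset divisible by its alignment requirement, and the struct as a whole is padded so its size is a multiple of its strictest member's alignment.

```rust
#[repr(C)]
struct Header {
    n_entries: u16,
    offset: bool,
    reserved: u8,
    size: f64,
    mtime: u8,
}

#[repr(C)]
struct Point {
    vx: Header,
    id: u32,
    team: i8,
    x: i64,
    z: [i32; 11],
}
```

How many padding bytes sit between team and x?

Header: @0: n_entries [2B, align 2] → 2; @2: offset [1B, align 1] → 3; @3: reserved [1B, align 1] → 4; +4 pad (align 8); @8: size [8B, align 8] → 16; @16: mtime [1B, align 1] → 17; +7 tail pad (align 8); size 24, align 8
@0: vx [24B, align 8] → 24
@24: id [4B, align 4] → 28
@28: team [1B, align 1] → 29
+3 pad (align 8)
@32: x [8B, align 8] → 40

3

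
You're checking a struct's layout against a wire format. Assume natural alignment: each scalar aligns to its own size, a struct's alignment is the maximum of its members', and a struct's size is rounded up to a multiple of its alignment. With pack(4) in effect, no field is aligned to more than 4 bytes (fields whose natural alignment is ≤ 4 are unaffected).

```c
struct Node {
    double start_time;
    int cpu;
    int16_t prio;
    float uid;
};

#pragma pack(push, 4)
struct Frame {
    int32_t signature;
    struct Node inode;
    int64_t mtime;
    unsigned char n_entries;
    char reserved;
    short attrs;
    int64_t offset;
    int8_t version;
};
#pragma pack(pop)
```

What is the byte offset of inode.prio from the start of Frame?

Node: start_time at 0 (size 8, align 8) → ends 8; cpu at 8 (size 4, align 4) → ends 12; prio at 12 (size 2, align 2) → ends 14; pad 2 to align 4 for uid; uid at 16 (size 4, align 4) → ends 20; tail pad 4 to reach multiple of 8; total 24 bytes, alignment 8
signature at 0 (size 4, align 4) → ends 4
inode at 4 (size 24, align 4) → ends 28
within Node: prio at 12
4 + 12 = 16

16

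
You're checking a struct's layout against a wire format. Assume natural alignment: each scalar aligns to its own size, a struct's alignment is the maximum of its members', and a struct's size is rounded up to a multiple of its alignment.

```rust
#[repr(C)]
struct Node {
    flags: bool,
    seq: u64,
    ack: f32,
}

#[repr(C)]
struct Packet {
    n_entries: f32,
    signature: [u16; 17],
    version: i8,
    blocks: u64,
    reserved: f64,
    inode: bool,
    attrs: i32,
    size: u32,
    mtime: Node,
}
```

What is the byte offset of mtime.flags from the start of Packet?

Node: @0: flags [1B, align 1] → 1; +7 pad (align 8); @8: seq [8B, align 8] → 16; @16: ack [4B, align 4] → 20; +4 tail pad (align 8); size 24, align 8
@0: n_entries [4B, align 4] → 4
@4: signature [34B, align 2] → 38
@38: version [1B, align 1] → 39
+1 pad (align 8)
@40: blocks [8B, align 8] → 48
@48: reserved [8B, align 8] → 56
@56: inode [1B, align 1] → 57
+3 pad (align 4)
@60: attrs [4B, align 4] → 64
@64: size [4B, align 4] → 68
+4 pad (align 8)
@72: mtime [24B, align 8] → 96
within Node: flags at 0
72 + 0 = 72

72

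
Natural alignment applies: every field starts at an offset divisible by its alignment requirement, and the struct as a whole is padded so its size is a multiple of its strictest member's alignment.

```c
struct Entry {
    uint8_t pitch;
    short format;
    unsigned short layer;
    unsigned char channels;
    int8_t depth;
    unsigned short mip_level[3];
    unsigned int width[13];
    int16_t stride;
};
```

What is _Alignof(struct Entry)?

4

member alignments: pitch=1, format=2, layer=2, channels=1, depth=1, mip_level=2, width=4, stride=2
max = 4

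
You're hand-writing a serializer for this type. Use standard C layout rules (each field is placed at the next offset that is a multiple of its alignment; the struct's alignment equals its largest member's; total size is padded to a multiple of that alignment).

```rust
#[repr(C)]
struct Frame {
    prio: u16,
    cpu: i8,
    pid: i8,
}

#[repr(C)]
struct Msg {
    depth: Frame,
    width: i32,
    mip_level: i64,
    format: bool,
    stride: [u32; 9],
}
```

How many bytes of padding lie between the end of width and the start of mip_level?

0

Frame: 0..2  prio  (2B, 2-aligned); 2..3  cpu  (1B, 1-aligned); 3..4  pid  (1B, 1-aligned); sizeof = 4, alignof = 2
0..4  depth  (4B, 2-aligned)
4..8  width  (4B, 4-aligned)
8..16  mip_level  (8B, 8-aligned)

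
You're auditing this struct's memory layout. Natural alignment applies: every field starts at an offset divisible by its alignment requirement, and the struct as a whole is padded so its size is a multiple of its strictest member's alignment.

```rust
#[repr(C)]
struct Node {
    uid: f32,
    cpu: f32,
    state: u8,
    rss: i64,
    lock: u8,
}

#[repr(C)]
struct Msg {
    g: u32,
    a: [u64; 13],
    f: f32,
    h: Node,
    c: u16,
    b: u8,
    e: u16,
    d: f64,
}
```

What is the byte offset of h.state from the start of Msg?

Node: @0: uid [4B, align 4] → 4; @4: cpu [4B, align 4] → 8; @8: state [1B, align 1] → 9; +7 pad (align 8); @16: rss [8B, align 8] → 24; @24: lock [1B, align 1] → 25; +7 tail pad (align 8); size 32, align 8
@0: g [4B, align 4] → 4
+4 pad (align 8)
@8: a [104B, align 8] → 112
@112: f [4B, align 4] → 116
+4 pad (align 8)
@120: h [32B, align 8] → 152
within Node: state at 8
120 + 8 = 128

128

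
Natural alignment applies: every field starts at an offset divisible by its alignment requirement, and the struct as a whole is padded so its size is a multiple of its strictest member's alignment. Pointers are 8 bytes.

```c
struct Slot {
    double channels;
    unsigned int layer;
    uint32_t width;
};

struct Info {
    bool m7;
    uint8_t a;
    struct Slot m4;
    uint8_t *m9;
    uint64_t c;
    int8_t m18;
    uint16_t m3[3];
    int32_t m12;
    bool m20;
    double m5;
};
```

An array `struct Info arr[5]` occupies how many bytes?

Slot: @0: channels [8B, align 8] → 8; @8: layer [4B, align 4] → 12; @12: width [4B, align 4] → 16; size 16, align 8
@0: m7 [1B, align 1] → 1
@1: a [1B, align 1] → 2
+6 pad (align 8)
@8: m4 [16B, align 8] → 24
@24: m9 [8B, align 8] → 32
@32: c [8B, align 8] → 40
@40: m18 [1B, align 1] → 41
+1 pad (align 2)
@42: m3 [6B, align 2] → 48
@48: m12 [4B, align 4] → 52
@52: m20 [1B, align 1] → 53
+3 pad (align 8)
@56: m5 [8B, align 8] → 64
size 64, align 8
array of 5: 5 × 64 = 320

320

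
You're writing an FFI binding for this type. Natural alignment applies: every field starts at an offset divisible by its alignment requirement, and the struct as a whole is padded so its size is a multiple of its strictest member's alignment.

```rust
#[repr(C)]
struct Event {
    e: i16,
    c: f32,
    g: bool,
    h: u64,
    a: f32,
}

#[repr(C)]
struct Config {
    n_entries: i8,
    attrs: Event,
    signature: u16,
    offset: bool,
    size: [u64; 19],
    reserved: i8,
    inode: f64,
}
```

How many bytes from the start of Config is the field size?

Event: @0: e [2B, align 2] → 2; +2 pad (align 4); @4: c [4B, align 4] → 8; @8: g [1B, align 1] → 9; +7 pad (align 8); @16: h [8B, align 8] → 24; @24: a [4B, align 4] → 28; +4 tail pad (align 8); size 32, align 8
@0: n_entries [1B, align 1] → 1
+7 pad (align 8)
@8: attrs [32B, align 8] → 40
@40: signature [2B, align 2] → 42
@42: offset [1B, align 1] → 43
+5 pad (align 8)
@48: size [152B, align 8] → 200

48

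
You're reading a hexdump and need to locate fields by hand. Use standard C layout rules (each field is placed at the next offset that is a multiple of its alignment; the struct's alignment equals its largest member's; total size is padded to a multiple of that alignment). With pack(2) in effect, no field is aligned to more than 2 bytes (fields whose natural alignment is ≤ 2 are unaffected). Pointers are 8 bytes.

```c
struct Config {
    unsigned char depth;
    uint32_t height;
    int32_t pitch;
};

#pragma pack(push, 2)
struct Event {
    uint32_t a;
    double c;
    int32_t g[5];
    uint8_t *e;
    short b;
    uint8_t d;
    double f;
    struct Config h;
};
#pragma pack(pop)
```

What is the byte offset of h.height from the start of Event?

Config: depth at 0 (size 1, align 1) → ends 1; pad 3 to align 4 for height; height at 4 (size 4, align 4) → ends 8; pitch at 8 (size 4, align 4) → ends 12; total 12 bytes, alignment 4
a at 0 (size 4, align 2) → ends 4
c at 4 (size 8, align 2) → ends 12
g at 12 (size 20, align 2) → ends 32
e at 32 (size 8, align 2) → ends 40
b at 40 (size 2, align 2) → ends 42
d at 42 (size 1, align 1) → ends 43
pad 1 to align 2 for f
f at 44 (size 8, align 2) → ends 52
h at 52 (size 12, align 2) → ends 64
within Config: height at 4
52 + 4 = 56

56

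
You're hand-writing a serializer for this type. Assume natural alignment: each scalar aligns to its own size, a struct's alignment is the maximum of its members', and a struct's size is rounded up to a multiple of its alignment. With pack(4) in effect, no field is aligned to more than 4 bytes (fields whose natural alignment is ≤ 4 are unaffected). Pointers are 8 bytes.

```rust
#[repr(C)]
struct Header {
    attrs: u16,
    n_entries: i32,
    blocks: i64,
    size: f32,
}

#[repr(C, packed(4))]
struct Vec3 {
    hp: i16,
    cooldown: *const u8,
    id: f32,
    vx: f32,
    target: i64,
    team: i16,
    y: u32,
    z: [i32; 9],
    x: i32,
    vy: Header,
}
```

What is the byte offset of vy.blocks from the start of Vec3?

Header: attrs at 0 (size 2, align 2) → ends 2; pad 2 to align 4 for n_entries; n_entries at 4 (size 4, align 4) → ends 8; blocks at 8 (size 8, align 8) → ends 16; size at 16 (size 4, align 4) → ends 20; tail pad 4 to reach multiple of 8; total 24 bytes, alignment 8
hp at 0 (size 2, align 2) → ends 2
pad 2 to align 4 for cooldown
cooldown at 4 (size 8, align 4) → ends 12
id at 12 (size 4, align 4) → ends 16
vx at 16 (size 4, align 4) → ends 20
target at 20 (size 8, align 4) → ends 28
team at 28 (size 2, align 2) → ends 30
pad 2 to align 4 for y
y at 32 (size 4, align 4) → ends 36
z at 36 (size 36, align 4) → ends 72
x at 72 (size 4, align 4) → ends 76
vy at 76 (size 24, align 4) → ends 100
within Header: blocks at 8
76 + 8 = 84

84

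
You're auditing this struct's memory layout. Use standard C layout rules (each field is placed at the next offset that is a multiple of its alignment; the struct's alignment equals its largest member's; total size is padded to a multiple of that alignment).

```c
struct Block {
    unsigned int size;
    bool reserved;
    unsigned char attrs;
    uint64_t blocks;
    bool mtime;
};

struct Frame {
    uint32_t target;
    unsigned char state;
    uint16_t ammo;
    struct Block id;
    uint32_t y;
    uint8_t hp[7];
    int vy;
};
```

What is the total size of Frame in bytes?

Block: 0..4  size  (4B, 4-aligned); 4..5  reserved  (1B, 1-aligned); 5..6  attrs  (1B, 1-aligned); 6..8  -- padding (2B); 8..16  blocks  (8B, 8-aligned); 16..17  mtime  (1B, 1-aligned); 17..24  -- tail padding (7B); sizeof = 24, alignof = 8
0..4  target  (4B, 4-aligned)
4..5  state  (1B, 1-aligned)
5..6  -- padding (1B)
6..8  ammo  (2B, 2-aligned)
8..32  id  (24B, 8-aligned)
32..36  y  (4B, 4-aligned)
36..43  hp  (7B, 1-aligned)
43..44  -- padding (1B)
44..48  vy  (4B, 4-aligned)
sizeof = 48, alignof = 8

48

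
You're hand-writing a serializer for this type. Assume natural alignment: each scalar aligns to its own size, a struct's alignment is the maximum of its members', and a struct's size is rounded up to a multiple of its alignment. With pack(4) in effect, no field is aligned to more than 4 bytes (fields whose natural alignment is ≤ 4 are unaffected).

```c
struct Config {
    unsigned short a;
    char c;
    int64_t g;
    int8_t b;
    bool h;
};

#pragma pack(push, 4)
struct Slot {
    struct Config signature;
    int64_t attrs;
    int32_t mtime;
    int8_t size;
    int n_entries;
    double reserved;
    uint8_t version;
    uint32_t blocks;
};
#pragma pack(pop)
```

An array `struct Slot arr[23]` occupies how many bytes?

Config: 0..2  a  (2B, 2-aligned); 2..3  c  (1B, 1-aligned); 3..8  -- padding (5B); 8..16  g  (8B, 8-aligned); 16..17  b  (1B, 1-aligned); 17..18  h  (1B, 1-aligned); 18..24  -- tail padding (6B); sizeof = 24, alignof = 8
0..24  signature  (24B, 4-aligned)
24..32  attrs  (8B, 4-aligned)
32..36  mtime  (4B, 4-aligned)
36..37  size  (1B, 1-aligned)
37..40  -- padding (3B)
40..44  n_entries  (4B, 4-aligned)
44..52  reserved  (8B, 4-aligned)
52..53  version  (1B, 1-aligned)
53..56  -- padding (3B)
56..60  blocks  (4B, 4-aligned)
sizeof = 60, alignof = 4
array of 23: 23 × 60 = 1380

1380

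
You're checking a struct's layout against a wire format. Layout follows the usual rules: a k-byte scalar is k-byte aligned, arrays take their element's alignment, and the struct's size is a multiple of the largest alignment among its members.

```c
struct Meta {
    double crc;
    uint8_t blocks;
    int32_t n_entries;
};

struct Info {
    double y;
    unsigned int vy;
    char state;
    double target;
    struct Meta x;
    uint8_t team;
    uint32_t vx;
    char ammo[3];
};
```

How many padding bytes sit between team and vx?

3

Meta: 0..8  crc  (8B, 8-aligned); 8..9  blocks  (1B, 1-aligned); 9..12  -- padding (3B); 12..16  n_entries  (4B, 4-aligned); sizeof = 16, alignof = 8
0..8  y  (8B, 8-aligned)
8..12  vy  (4B, 4-aligned)
12..13  state  (1B, 1-aligned)
13..16  -- padding (3B)
16..24  target  (8B, 8-aligned)
24..40  x  (16B, 8-aligned)
40..41  team  (1B, 1-aligned)
41..44  -- padding (3B)
44..48  vx  (4B, 4-aligned)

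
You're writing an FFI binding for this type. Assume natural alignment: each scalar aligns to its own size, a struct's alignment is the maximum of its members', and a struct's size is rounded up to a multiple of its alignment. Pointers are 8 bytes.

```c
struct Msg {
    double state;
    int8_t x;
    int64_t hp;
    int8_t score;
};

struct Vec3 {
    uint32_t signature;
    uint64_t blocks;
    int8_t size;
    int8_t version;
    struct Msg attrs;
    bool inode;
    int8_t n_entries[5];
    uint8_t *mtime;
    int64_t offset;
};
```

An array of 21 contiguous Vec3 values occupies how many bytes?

Msg: 0..8  state  (8B, 8-aligned); 8..9  x  (1B, 1-aligned); 9..16  -- padding (7B); 16..24  hp  (8B, 8-aligned); 24..25  score  (1B, 1-aligned); 25..32  -- tail padding (7B); sizeof = 32, alignof = 8
0..4  signature  (4B, 4-aligned)
4..8  -- padding (4B)
8..16  blocks  (8B, 8-aligned)
16..17  size  (1B, 1-aligned)
17..18  version  (1B, 1-aligned)
18..24  -- padding (6B)
24..56  attrs  (32B, 8-aligned)
56..57  inode  (1B, 1-aligned)
57..62  n_entries  (5B, 1-aligned)
62..64  -- padding (2B)
64..72  mtime  (8B, 8-aligned)
72..80  offset  (8B, 8-aligned)
sizeof = 80, alignof = 8
array of 21: 21 × 80 = 1680

1680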